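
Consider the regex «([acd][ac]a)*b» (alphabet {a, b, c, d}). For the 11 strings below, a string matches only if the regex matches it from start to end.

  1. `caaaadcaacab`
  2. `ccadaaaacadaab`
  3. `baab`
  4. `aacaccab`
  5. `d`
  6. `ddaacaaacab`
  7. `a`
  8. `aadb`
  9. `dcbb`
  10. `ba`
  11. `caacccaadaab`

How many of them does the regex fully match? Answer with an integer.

0

1. `caaaadcaacab` → no match
2 → no match
3. `baab` → no match
4. `aacaccab` → no match
5. `d` → no match — must end with `b`
6. `ddaacaaacab` → no match
7. `a` → no match — must end with `b`
8. `aadb` → no match
9. `dcbb` → no match
10. `ba` → no match — must end with `b`
11. `caacccaadaab` → no match
Total matched: 0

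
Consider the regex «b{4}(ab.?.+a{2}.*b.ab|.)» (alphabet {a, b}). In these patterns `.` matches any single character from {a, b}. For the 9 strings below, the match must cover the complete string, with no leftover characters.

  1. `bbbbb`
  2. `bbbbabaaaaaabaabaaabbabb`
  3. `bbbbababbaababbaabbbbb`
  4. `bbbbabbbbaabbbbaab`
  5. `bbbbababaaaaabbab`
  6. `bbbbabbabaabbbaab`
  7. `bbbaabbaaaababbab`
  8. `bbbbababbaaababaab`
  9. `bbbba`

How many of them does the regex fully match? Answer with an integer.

6

1 → match
2 → no match
3 → no match
4 → match
5 → match
6 → match
7 → no match
8 → match
9 → match
Total matched: 6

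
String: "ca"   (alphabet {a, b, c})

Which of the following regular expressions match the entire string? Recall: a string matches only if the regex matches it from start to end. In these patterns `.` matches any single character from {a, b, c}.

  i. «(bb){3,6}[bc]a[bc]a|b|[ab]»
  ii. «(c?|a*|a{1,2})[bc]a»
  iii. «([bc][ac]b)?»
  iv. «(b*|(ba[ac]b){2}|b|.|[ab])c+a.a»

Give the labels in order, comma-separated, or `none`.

ii

i → no match
ii → match
iii → no match
iv → no match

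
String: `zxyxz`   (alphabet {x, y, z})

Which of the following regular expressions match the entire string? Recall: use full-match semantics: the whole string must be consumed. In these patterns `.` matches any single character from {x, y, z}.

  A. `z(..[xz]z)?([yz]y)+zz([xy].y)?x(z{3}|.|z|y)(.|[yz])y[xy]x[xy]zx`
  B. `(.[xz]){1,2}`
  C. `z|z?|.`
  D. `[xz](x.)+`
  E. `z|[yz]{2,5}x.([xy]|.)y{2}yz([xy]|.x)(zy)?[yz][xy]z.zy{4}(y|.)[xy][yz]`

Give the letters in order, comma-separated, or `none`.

A → no match — must end with `zx`
B → no match
C → no match
D → match
E → no match

D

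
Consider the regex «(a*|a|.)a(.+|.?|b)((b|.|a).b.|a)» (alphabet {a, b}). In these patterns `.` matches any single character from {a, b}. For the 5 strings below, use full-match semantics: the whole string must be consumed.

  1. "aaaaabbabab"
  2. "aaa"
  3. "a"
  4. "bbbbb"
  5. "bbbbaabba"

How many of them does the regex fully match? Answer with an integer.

1

1. "aaaaabbabab" → no match
2. "aaa" → match
3. "a" → no match
4. "bbbbb" → no match
5. "bbbbaabba" → no match
Total matched: 1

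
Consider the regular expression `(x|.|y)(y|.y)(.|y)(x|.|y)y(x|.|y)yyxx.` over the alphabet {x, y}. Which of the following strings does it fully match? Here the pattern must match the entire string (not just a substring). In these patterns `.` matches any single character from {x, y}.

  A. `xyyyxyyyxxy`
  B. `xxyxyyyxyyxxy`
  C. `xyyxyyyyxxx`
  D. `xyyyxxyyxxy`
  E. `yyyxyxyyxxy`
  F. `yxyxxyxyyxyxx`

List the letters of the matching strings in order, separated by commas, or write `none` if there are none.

C, E

A → no match
B → no match
C → match
D → no match
E → match
F → no match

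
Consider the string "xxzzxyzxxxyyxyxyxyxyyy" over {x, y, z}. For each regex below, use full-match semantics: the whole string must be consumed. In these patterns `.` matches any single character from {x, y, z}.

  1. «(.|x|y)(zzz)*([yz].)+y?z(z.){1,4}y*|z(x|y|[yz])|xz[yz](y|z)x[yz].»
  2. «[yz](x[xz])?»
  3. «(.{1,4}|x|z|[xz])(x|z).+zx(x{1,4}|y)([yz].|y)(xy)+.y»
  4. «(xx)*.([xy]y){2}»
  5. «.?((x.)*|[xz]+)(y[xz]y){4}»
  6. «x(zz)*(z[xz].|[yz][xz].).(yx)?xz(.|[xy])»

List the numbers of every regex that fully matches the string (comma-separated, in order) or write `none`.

3

1 → no match
2 → no match
3 → match
4 → no match
5 → no match
6 → no match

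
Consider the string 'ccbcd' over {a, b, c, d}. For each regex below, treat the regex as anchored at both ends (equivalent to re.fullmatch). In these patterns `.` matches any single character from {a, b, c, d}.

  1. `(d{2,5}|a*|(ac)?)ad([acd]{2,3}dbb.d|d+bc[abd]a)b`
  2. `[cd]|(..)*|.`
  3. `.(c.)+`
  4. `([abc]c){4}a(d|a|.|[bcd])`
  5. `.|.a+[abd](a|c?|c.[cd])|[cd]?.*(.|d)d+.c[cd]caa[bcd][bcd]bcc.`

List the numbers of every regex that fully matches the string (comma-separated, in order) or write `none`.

1 → no match — must end with 'b'
2 → no match
3 → match
4 → no match
5 → no match

3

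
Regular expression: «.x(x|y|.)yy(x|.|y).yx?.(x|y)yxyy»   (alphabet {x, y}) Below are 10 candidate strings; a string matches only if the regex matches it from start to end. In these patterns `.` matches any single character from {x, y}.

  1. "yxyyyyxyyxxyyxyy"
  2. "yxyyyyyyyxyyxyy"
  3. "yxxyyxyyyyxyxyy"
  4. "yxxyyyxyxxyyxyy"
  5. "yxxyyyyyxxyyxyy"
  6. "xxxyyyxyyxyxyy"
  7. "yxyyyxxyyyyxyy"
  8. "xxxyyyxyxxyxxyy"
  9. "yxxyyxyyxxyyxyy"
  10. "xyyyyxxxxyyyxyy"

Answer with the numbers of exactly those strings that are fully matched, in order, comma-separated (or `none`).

1 → no match
2 → no match
3 → no match
4 → match
5 → match
6 → match
7 → match
8 → no match — must end with "yxyy"
9 → match
10 → no match

4, 5, 6, 7, 9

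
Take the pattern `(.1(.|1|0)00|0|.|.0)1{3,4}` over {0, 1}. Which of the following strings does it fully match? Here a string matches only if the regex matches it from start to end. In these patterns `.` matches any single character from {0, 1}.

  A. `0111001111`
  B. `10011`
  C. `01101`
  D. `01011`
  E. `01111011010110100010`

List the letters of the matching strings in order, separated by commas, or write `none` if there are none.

none

A → no match
B → no match
C → no match
D → no match
E → no match — must end with `1`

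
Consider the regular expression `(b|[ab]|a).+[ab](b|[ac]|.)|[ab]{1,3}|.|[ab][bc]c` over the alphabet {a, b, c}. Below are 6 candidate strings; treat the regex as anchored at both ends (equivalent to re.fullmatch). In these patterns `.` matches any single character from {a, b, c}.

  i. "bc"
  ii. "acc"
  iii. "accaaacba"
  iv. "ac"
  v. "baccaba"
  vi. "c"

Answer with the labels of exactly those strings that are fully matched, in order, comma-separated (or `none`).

i → no match
ii → match
iii → match
iv → no match
v → match
vi → match

ii, iii, v, vi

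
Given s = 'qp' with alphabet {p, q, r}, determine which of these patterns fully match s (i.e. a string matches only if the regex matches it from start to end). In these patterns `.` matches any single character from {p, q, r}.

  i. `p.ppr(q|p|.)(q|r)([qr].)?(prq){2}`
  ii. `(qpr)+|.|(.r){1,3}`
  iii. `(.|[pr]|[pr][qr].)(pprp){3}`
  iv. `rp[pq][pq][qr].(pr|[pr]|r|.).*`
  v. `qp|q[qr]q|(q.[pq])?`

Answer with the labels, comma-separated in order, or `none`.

v

i → no match — must start with 'p'
ii → no match
iii → no match — must end with 'pprp'
iv → no match — must start with 'rp'
v → match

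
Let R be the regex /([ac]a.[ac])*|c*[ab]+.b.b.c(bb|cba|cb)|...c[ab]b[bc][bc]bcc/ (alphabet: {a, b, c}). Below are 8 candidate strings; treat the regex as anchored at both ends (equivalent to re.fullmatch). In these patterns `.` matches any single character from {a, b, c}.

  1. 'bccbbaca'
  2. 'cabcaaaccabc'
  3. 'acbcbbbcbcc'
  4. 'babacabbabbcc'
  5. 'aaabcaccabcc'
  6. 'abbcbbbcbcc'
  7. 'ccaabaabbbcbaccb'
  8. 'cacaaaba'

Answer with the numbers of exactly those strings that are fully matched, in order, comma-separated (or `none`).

1 → no match
2 → match
3 → match
4 → no match
5 → no match
6 → match
7 → match
8 → match

2, 3, 6, 7, 8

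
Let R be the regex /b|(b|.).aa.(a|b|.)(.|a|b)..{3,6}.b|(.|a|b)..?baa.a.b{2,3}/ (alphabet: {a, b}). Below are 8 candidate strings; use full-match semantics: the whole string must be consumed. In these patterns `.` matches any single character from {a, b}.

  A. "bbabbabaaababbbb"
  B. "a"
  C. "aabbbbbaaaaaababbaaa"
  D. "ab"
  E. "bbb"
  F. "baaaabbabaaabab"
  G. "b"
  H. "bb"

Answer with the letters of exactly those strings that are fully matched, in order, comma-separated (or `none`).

F, G

A → no match
B → no match — must end with "b"
C → no match — must end with "b"
D → no match
E → no match
F → match
G → match
H → no match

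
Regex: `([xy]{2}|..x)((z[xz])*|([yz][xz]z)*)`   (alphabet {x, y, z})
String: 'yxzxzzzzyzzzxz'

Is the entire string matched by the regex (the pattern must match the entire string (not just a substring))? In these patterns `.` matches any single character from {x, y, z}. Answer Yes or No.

Yes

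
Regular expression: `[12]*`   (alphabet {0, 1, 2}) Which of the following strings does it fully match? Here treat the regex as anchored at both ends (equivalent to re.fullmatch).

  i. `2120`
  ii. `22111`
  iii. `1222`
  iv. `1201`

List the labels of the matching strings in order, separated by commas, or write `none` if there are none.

i. `2120` → no match
ii. `22111` → match
iii. `1222` → match
iv. `1201` → no match

ii, iii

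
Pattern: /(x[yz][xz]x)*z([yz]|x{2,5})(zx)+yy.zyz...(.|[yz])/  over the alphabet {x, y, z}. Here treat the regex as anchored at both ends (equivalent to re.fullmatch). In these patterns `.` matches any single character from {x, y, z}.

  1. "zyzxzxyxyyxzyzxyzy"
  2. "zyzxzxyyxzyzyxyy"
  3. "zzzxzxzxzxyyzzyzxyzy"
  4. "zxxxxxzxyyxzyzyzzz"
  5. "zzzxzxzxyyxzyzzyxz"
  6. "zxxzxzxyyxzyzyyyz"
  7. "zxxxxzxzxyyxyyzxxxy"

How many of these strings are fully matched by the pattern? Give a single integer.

1 → no match
2 → match
3 → match
4 → match
5 → match
6 → match
7 → no match
Total matched: 5

5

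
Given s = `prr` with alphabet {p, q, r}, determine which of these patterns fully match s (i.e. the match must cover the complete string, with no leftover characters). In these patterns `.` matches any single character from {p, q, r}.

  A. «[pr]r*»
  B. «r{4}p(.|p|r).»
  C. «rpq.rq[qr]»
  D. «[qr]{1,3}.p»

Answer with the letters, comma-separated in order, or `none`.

A → match
B → no match — must start with `r`
C → no match — must start with `rpq`
D → no match — must end with `p`

A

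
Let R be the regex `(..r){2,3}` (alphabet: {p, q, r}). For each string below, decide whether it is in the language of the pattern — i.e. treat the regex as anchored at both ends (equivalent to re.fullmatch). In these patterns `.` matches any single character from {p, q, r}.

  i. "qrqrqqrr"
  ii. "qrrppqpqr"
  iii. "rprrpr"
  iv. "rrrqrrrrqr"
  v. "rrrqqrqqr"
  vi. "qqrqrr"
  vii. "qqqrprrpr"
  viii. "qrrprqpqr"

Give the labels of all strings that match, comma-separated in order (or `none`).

i → no match
ii → no match
iii → match
iv → no match
v → match
vi → match
vii → no match
viii → no match

iii, v, vi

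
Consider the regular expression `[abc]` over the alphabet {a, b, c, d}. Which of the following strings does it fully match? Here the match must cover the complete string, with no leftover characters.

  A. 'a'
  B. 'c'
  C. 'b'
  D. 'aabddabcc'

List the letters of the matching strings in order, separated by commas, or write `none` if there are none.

A, B, C

A → match
B → match
C → match
D → no match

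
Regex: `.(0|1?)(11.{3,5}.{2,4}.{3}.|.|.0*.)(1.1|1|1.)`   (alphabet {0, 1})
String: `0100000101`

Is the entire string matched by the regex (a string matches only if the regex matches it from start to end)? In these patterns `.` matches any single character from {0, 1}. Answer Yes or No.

Yes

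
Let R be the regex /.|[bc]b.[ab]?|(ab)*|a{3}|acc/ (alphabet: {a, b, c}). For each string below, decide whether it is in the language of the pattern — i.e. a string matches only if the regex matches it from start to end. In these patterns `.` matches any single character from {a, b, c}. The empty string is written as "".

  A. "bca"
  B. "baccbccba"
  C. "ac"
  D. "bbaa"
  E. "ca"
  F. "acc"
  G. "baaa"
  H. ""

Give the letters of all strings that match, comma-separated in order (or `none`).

A → no match
B → no match
C → no match
D → match
E → no match
F → match
G → no match
H → match

D, F, H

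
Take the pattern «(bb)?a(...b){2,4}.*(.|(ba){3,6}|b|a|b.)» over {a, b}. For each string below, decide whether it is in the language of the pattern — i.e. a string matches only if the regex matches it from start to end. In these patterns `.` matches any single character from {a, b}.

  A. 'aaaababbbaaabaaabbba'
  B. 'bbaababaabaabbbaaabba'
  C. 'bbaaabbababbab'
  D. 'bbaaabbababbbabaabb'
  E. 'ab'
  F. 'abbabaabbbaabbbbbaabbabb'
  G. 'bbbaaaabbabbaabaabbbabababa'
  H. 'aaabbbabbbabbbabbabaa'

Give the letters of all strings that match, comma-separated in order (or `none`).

A → match
B → no match
C → match
D → match
E. 'ab' → no match
F → match
G → no match
H → match

A, C, D, F, H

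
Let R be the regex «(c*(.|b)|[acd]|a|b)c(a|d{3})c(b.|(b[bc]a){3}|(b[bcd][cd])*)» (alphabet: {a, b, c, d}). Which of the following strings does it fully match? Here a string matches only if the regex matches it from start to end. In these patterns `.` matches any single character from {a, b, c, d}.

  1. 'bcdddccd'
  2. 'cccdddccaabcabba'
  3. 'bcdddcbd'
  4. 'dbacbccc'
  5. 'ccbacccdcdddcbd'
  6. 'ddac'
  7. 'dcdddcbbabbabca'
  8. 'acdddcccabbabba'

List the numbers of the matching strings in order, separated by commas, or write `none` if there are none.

1 → no match
2 → no match
3 → match
4 → no match
5 → no match
6 → no match
7 → match
8 → no match

3, 7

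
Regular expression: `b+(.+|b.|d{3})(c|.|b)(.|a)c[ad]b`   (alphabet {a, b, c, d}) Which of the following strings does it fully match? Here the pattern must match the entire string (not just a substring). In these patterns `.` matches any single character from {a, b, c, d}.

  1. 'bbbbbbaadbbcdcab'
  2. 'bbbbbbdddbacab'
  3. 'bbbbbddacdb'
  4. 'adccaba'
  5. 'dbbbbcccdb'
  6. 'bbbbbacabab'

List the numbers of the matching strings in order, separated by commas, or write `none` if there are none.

1 → match
2 → match
3 → match
4 → no match — must start with 'b'
5 → no match — must start with 'b'
6 → no match

1, 2, 3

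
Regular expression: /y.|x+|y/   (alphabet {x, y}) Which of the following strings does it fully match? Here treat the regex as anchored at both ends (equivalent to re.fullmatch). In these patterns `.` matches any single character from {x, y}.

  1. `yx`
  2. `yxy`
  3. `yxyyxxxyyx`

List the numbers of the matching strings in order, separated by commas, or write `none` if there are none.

1

1 → match
2 → no match
3 → no match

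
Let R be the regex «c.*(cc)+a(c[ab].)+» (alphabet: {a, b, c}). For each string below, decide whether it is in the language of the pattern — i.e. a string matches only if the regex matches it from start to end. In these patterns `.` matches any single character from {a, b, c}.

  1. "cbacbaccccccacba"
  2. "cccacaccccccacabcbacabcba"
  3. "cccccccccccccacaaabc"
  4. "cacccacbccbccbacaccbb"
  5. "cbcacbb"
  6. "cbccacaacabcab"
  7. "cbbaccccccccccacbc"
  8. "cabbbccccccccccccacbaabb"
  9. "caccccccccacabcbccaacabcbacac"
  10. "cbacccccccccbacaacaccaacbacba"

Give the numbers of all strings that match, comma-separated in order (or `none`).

1, 2, 4, 6, 7, 9

1 → match
2 → match
3 → no match
4 → match
5 → no match
6 → match
7 → match
8 → no match
9 → match
10 → no match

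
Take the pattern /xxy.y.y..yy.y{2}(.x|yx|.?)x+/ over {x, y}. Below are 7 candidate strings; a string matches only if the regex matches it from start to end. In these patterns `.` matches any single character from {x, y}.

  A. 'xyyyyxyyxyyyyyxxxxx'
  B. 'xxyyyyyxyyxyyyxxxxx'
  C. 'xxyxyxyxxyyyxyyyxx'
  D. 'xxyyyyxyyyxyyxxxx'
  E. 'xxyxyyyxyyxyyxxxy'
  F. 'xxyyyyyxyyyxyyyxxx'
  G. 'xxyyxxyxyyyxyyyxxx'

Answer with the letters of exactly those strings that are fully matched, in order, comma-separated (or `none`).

A → no match — must start with 'xxy'
B → no match
C → no match
D → no match
E → no match — must end with 'x'
F → match
G → no match

F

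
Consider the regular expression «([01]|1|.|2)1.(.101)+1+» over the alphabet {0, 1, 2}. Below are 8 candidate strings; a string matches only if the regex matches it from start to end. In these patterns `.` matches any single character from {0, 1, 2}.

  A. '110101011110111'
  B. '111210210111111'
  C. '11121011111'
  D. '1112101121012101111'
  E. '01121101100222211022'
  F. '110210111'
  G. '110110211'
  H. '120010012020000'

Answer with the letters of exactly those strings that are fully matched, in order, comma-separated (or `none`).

C, F

A → no match
B → no match
C → match
D → no match
E → no match — must end with '1'
F → match
G → no match
H → no match — must end with '1'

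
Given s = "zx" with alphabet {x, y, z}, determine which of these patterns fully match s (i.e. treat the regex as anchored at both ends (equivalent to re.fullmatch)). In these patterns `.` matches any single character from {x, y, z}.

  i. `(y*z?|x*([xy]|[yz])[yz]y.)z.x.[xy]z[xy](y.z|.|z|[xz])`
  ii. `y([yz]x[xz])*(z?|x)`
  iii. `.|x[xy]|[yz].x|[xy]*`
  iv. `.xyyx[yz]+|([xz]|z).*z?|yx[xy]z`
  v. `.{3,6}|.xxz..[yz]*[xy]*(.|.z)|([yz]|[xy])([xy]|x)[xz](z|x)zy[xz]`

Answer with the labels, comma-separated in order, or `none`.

i → no match
ii → no match — must start with "y"
iii → no match
iv → match
v → no match

iv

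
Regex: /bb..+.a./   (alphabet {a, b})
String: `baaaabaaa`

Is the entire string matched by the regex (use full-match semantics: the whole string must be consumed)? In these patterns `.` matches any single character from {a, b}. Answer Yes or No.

No

Every match must start with `bb`, but `baaaabaaa` does not.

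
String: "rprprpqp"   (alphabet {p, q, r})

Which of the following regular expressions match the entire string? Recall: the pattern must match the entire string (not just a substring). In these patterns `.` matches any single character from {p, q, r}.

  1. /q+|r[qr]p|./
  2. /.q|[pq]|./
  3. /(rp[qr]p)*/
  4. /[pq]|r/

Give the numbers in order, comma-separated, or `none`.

3

1 → no match
2 → no match
3 → match
4 → no match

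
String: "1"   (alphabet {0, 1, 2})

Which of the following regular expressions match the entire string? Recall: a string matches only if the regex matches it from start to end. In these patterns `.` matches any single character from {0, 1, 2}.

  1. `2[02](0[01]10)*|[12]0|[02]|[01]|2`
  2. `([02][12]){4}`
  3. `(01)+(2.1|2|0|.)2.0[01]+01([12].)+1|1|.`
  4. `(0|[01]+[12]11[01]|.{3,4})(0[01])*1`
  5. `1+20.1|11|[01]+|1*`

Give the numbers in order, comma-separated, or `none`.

1 → match
2 → no match
3 → match
4 → no match
5 → match

1, 3, 5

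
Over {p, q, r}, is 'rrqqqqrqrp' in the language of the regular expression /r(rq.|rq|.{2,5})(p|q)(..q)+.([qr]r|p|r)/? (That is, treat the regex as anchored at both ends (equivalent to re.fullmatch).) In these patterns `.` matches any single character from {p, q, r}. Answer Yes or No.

Yes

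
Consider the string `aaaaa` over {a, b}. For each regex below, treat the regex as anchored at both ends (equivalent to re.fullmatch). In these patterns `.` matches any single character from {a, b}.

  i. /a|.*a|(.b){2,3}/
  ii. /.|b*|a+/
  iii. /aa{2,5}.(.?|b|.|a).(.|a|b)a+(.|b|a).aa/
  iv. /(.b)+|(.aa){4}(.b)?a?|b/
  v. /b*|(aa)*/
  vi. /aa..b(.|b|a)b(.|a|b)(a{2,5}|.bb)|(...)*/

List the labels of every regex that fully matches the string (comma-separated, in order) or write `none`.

i, ii

i → match
ii → match
iii → no match
iv → no match
v → no match
vi → no match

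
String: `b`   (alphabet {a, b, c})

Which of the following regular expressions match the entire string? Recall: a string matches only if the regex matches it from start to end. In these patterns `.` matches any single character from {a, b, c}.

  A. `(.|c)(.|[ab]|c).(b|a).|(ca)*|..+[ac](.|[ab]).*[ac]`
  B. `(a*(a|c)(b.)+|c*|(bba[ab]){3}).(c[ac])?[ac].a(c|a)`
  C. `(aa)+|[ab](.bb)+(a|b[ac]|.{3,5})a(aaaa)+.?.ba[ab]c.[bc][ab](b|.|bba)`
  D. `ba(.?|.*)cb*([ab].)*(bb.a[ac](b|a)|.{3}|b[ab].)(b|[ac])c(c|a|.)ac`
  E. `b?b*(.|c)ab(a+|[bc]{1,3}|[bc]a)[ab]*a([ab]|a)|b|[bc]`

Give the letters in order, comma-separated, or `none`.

E

A → no match
B → no match
C → no match
D → no match — must start with `ba`
E → match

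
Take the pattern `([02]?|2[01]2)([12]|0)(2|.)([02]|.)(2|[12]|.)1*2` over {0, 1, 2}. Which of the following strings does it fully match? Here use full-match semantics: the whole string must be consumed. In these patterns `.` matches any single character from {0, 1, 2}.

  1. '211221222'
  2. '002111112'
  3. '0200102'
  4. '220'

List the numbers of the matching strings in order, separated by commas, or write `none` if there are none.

2

1. '211221222' → no match
2. '002111112' → match
3. '0200102' → no match
4. '220' → no match — must end with '2'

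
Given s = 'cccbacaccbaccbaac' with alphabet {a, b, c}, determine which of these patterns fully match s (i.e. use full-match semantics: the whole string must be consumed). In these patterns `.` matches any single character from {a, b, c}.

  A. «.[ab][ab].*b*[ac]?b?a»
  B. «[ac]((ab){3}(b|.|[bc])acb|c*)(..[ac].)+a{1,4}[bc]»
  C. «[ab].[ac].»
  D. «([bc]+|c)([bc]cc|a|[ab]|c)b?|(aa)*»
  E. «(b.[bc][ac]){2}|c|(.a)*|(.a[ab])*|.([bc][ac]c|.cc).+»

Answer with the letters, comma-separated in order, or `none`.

A → no match — must end with 'a'
B → match
C → no match
D → no match
E → no match

B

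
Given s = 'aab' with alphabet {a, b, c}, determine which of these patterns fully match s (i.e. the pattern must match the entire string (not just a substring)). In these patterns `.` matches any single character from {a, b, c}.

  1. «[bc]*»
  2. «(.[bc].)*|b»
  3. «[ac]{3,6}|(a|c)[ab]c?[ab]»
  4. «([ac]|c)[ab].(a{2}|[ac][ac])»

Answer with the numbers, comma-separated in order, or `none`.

1 → no match
2 → no match
3 → match
4 → no match

3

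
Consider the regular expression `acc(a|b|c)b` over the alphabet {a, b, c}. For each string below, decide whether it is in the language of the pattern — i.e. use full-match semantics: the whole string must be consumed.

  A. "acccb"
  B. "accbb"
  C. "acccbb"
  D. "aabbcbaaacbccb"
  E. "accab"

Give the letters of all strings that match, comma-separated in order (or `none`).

A, B, E

A → match
B → match
C → no match
D → no match — must start with "acc"
E → match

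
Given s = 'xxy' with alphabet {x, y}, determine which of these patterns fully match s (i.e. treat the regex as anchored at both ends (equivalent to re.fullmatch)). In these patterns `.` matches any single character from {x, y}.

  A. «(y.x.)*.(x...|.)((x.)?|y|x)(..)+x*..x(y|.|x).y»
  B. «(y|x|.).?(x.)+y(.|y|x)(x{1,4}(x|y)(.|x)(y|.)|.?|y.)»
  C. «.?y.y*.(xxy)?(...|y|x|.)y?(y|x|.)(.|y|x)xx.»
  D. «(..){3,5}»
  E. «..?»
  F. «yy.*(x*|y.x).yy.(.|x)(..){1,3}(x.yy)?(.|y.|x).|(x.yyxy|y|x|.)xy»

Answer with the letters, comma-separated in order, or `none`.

F

A → no match
B → no match
C → no match
D → no match
E → no match
F → match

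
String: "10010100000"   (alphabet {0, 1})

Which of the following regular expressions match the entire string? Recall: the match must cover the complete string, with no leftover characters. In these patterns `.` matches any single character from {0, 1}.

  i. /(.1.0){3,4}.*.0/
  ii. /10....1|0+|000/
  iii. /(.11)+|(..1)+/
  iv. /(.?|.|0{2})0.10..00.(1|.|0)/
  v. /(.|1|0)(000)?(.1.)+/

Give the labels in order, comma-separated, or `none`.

iv

i → no match
ii → no match
iii → no match
iv → match
v → no match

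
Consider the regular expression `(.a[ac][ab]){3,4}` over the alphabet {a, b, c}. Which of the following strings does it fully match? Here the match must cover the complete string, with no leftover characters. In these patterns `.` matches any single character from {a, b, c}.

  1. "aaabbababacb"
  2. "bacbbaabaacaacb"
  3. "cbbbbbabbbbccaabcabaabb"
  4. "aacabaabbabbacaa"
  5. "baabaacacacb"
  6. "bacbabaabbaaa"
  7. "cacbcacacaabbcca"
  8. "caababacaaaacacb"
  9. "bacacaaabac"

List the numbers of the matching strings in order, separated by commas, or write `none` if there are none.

5

1 → no match
2 → no match
3 → no match
4 → no match
5 → match
6 → no match
7 → no match
8 → no match
9 → no match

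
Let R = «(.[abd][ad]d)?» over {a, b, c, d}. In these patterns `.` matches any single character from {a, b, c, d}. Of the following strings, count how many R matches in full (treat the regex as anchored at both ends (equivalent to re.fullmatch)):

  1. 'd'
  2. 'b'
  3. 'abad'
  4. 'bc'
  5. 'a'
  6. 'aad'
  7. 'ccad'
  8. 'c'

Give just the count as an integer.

1

1 → no match
2 → no match
3 → match
4 → no match
5 → no match
6 → no match
7 → no match
8 → no match
Total matched: 1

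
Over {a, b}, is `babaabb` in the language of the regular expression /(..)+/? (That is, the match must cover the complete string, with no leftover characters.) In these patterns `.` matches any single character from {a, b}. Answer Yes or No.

No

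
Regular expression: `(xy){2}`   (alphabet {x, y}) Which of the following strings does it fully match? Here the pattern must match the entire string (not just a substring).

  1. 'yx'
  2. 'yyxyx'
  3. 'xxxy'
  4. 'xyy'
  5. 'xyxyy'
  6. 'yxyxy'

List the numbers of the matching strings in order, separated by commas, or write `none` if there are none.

1 → no match — must start with 'xy'
2 → no match — must start with 'xy'
3 → no match — must start with 'xy'
4 → no match — must end with 'xy'
5 → no match — must end with 'xy'
6 → no match — must start with 'xy'

none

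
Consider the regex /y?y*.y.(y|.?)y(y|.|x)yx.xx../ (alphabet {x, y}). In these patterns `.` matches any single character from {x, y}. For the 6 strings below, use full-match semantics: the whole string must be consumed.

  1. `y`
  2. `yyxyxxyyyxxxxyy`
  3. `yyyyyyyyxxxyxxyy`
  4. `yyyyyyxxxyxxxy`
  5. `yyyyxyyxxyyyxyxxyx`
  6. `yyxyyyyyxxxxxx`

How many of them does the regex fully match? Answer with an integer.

1. `y` → no match
2 → match
3 → no match
4 → no match
5 → no match
6 → match
Total matched: 2

2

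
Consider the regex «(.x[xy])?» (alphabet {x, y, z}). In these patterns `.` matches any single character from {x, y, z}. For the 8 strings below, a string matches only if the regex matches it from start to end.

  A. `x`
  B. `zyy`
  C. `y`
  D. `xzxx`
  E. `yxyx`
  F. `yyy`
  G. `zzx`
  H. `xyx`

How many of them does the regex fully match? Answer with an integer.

A → no match
B → no match
C → no match
D → no match
E → no match
F → no match
G → no match
H → no match
Total matched: 0

0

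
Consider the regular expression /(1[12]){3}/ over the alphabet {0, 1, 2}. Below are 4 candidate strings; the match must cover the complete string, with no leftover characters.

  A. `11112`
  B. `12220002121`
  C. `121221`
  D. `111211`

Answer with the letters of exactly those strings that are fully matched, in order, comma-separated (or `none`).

A. `11112` → no match
B. `12220002121` → no match
C. `121221` → no match
D. `111211` → match

D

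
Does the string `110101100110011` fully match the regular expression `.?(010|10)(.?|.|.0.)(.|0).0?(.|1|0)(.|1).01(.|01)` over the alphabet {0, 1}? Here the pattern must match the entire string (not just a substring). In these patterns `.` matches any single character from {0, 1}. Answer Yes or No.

Yes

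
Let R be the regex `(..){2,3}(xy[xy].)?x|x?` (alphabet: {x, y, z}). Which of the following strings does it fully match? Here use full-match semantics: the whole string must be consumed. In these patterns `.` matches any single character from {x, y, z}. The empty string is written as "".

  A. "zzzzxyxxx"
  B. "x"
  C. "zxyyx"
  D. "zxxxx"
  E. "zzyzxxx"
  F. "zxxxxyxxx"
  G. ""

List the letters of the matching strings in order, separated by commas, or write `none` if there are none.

A, B, C, D, E, F, G

A. "zzzzxyxxx" → match
B. "x" → match
C. "zxyyx" → match
D. "zxxxx" → match
E. "zzyzxxx" → match
F. "zxxxxyxxx" → match
G. "" → match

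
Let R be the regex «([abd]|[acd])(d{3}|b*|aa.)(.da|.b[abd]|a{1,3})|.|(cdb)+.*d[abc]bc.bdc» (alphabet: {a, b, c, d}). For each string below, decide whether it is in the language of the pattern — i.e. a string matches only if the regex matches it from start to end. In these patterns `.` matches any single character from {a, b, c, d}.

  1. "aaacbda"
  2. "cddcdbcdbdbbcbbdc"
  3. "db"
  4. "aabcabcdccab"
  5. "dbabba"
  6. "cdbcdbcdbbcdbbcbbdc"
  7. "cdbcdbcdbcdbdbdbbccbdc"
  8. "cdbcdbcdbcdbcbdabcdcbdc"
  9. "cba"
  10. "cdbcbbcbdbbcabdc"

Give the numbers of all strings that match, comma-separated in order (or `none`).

1, 6, 7, 9, 10

1 → match
2 → no match
3 → no match
4 → no match
5 → no match
6 → match
7 → match
8 → no match
9 → match
10 → match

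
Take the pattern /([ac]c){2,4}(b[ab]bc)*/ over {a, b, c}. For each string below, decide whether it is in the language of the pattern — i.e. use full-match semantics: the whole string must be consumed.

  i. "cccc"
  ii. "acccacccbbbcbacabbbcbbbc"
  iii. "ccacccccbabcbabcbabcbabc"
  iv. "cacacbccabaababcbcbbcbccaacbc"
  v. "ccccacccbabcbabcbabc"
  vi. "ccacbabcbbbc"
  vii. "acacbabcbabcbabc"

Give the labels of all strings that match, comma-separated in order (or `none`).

i, iii, v, vi, vii

i → match
ii → no match
iii → match
iv → no match
v → match
vi → match
vii → match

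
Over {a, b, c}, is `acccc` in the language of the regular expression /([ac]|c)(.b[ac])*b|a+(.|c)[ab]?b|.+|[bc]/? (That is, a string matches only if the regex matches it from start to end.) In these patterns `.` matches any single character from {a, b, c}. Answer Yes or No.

Yes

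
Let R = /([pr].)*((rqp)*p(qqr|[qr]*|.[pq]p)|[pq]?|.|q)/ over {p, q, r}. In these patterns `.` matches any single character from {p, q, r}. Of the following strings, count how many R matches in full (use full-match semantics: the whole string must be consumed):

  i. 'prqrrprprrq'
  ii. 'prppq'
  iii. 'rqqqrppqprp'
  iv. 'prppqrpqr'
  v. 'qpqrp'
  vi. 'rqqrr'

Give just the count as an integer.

1

i → no match
ii → match
iii → no match
iv → no match
v → no match
vi → no match
Total matched: 1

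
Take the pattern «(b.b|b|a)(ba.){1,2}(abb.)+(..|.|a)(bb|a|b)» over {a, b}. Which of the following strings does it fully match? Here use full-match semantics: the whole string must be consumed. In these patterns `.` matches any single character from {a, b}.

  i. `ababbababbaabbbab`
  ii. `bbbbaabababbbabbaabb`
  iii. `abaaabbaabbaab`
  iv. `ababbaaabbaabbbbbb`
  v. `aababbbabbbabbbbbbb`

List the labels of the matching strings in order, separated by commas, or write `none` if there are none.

i, ii, iii, iv

i → match
ii → match
iii → match
iv → match
v → no match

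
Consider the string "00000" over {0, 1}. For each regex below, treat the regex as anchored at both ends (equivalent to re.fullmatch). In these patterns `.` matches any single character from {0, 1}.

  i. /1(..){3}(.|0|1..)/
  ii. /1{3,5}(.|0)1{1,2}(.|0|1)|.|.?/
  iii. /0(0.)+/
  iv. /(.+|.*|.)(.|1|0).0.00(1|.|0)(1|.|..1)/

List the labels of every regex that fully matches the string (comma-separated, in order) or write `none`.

i → no match — must start with "1"
ii → no match
iii → match
iv → no match

iii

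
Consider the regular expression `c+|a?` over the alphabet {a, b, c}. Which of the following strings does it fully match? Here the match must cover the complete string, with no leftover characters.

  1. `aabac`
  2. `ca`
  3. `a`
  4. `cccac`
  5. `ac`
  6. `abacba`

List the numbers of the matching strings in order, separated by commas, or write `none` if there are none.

1 → no match
2 → no match
3 → match
4 → no match
5 → no match
6 → no match

3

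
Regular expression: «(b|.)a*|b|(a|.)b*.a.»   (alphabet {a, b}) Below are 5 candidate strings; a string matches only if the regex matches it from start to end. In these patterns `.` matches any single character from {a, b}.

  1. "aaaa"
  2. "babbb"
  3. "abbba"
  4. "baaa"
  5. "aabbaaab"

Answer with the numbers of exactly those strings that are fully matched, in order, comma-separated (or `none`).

1 → match
2 → no match
3 → no match
4 → match
5 → no match

1, 4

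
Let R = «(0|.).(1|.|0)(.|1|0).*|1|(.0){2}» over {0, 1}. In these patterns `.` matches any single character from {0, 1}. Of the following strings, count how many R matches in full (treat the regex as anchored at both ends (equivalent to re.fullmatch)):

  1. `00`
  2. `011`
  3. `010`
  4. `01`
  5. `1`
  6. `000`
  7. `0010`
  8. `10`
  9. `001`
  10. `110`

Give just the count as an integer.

2

1 → no match
2 → no match
3 → no match
4 → no match
5 → match
6 → no match
7 → match
8 → no match
9 → no match
10 → no match
Total matched: 2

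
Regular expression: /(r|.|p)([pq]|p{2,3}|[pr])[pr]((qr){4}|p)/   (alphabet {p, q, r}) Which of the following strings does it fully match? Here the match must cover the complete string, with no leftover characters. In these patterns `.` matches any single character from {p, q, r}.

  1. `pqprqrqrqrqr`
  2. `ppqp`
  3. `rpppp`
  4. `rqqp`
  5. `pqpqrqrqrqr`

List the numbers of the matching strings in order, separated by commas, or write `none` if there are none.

1 → no match
2 → no match
3 → match
4 → no match
5 → match

3, 5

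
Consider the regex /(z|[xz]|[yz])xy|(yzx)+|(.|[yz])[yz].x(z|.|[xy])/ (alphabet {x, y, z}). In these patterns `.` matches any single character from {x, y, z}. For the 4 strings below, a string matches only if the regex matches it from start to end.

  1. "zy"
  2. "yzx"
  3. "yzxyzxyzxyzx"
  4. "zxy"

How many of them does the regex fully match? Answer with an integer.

3

1 → no match
2 → match
3 → match
4 → match
Total matched: 3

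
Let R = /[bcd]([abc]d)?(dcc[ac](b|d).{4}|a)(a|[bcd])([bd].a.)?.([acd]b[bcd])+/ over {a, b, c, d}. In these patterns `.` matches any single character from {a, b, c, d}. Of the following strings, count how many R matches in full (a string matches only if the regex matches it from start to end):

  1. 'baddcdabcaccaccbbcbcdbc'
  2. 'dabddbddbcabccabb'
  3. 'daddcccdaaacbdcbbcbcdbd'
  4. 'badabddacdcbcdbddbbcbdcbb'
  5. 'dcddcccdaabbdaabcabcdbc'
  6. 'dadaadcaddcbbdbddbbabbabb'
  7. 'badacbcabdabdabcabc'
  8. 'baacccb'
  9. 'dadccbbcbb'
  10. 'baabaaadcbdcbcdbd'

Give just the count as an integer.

1 → no match
2 → no match
3 → match
4 → match
5 → match
6 → match
7 → match
8 → no match
9 → match
10 → match
Total matched: 7

7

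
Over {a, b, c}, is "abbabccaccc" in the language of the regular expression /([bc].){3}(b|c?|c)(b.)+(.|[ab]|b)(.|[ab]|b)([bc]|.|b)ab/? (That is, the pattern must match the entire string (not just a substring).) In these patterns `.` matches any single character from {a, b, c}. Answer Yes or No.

No

Every match must end with "ab", but "abbabccaccc" does not.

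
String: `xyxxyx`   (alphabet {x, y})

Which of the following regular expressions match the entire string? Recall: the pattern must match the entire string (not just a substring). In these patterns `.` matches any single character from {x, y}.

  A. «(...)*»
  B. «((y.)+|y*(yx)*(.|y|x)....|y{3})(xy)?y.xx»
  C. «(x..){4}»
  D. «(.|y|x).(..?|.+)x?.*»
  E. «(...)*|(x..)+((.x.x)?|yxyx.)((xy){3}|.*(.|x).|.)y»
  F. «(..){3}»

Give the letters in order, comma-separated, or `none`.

A, D, E, F

A → match
B → no match — must end with `xx`
C → no match
D → match
E → match
F → match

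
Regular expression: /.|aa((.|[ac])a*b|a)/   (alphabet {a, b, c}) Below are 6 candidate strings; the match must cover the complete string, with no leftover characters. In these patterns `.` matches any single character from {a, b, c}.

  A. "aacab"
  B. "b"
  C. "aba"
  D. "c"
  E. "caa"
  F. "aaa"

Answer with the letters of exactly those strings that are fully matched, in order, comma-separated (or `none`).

A, B, D, F

A. "aacab" → match
B. "b" → match
C. "aba" → no match
D. "c" → match
E. "caa" → no match
F. "aaa" → match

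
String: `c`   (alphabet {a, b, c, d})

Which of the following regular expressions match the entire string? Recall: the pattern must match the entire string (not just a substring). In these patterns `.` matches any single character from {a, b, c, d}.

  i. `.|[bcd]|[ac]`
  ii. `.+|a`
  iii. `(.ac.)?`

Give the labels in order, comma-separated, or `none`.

i → match
ii → match
iii → no match

i, ii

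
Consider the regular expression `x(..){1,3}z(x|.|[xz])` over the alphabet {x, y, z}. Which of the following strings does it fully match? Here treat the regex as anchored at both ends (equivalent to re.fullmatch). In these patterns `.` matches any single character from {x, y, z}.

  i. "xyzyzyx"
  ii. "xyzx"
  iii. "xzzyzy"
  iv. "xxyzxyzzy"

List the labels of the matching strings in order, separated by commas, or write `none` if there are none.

iv

i → no match
ii → no match
iii → no match
iv → match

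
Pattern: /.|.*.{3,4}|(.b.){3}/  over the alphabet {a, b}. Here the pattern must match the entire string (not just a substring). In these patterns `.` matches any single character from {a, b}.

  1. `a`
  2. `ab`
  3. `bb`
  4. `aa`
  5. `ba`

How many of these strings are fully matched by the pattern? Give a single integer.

1. `a` → match
2. `ab` → no match
3. `bb` → no match
4. `aa` → no match
5. `ba` → no match
Total matched: 1

1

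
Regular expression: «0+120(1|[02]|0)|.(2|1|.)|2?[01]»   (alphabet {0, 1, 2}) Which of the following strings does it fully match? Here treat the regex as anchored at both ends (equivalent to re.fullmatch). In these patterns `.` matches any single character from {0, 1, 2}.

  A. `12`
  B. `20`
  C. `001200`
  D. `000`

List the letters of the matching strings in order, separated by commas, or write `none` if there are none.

A → match
B → match
C → match
D → no match

A, B, C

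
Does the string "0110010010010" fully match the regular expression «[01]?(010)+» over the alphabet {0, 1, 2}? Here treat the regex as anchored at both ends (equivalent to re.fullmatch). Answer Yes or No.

No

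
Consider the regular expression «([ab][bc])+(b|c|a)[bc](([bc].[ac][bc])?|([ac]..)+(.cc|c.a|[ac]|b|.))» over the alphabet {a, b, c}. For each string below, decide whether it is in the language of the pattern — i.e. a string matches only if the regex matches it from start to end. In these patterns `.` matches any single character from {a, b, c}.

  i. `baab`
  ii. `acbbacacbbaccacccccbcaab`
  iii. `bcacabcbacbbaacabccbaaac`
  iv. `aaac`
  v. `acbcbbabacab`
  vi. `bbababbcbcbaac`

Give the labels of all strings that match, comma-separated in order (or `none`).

v, vi

i → no match
ii → no match
iii → no match
iv → no match
v → match
vi → match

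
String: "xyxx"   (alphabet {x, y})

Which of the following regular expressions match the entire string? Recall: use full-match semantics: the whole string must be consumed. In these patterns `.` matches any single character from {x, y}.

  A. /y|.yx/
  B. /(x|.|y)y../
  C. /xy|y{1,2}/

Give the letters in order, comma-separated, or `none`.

A → no match
B → match
C → no match

B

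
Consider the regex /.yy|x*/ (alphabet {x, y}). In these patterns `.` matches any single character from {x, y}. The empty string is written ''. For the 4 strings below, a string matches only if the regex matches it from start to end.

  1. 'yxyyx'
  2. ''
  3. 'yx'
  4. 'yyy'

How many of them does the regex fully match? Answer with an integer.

1. 'yxyyx' → no match
2. '' → match
3. 'yx' → no match
4. 'yyy' → match
Total matched: 2

2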